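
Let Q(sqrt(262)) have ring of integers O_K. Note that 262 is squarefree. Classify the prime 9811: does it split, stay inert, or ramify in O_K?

d = 262 ≡ 2 (mod 4), so O_K = ℤ[√262] and disc(K) = 4d = 1048.
9811 ∤ 1048, so 9811 is unramified.
Euler's criterion: 262^4905 mod 9811 = 1. Thus (262|9811) = 1.
Legendre symbol 1 ⇒ 9811 is split.

9811 splits in O_K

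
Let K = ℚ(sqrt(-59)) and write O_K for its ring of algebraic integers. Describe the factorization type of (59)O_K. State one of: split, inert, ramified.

ramifies in O_K

Since -59 ≡ 1 mod 4, the ring of integers is ℤ[(1+√-59)/2] with discriminant -59.
59 divides disc(K) = -59, so 59 ramifies.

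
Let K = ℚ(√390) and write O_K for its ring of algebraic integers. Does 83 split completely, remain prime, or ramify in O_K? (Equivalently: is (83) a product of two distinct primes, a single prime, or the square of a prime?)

390 mod 4 = 2, hence disc K = 4·390 = 1560 and O_K = ℤ[√390].
Since gcd(83, 1560) = 1 the prime 83 does not ramify.
(390/83) = 58^41 mod 83 = 82, giving Legendre symbol -1.
(390/83) = -1, so 83 is inert.

p is inert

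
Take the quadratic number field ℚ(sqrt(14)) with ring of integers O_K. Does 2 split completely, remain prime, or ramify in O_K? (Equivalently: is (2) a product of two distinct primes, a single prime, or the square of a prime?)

Since 14 ≢ 1 mod 4, the ring of integers is ℤ[√14] with discriminant 4·14 = 56.
2 divides disc(K) = 56, so 2 ramifies.

2 is ramified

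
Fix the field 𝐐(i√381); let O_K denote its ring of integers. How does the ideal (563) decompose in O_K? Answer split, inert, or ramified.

d = -381 ≡ 3 (mod 4), so O_K = ℤ[√-381] and disc(K) = 4d = -1524.
Since gcd(563, -1524) = 1 the prime 563 does not ramify.
(-381/563) = 182^281 mod 563 = 562, giving Legendre symbol -1.
Legendre symbol -1 ⇒ 563 is inert.

563 remains inert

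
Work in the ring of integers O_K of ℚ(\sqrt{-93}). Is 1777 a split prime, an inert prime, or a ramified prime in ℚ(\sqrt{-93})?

split

d = -93 ≡ 3 (mod 4), so O_K = ℤ[√-93] and disc(K) = 4d = -372.
1777 ∤ -372, so 1777 is unramified.
(-93/1777) = 1684^888 mod 1777 = 1, giving Legendre symbol 1.
(-93/1777) = 1, so 1777 splits.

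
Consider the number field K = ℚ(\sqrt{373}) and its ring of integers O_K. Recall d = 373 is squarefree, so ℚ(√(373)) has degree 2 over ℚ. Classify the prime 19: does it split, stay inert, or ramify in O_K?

d = 373 ≡ 1 (mod 4), so O_K = ℤ[(1+√373)/2] and disc(K) = d = 373.
Since gcd(19, 373) = 1 the prime 19 does not ramify.
(373/19) = 12^9 mod 19 = 18, giving Legendre symbol -1.
(373/19) = -1, so 19 is inert.

remains prime (inert)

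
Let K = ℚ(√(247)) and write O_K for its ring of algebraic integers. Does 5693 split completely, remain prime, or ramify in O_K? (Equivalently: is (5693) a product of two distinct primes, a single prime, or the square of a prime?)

p is inert

d = 247 ≡ 3 (mod 4), so O_K = ℤ[√247] and disc(K) = 4d = 988.
disc(K) = 988 is not divisible by 5693; 5693 is unramified.
Compute (247/5693) via Euler: 247^((5693-1)/2) mod 5693 = 5692, so (247/5693) = -1.
Legendre symbol -1 ⇒ 5693 is inert.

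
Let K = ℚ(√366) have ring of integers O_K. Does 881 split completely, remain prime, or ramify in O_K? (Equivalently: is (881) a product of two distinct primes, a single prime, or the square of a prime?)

366 mod 4 = 2, hence disc K = 4·366 = 1464 and O_K = ℤ[√366].
disc(K) = 1464 is not divisible by 881; 881 is unramified.
Compute (366/881) via Euler: 366^((881-1)/2) mod 881 = 880, so (366/881) = -1.
d is a non-residue mod p, hence 881 remains inert in O_K.

p is inert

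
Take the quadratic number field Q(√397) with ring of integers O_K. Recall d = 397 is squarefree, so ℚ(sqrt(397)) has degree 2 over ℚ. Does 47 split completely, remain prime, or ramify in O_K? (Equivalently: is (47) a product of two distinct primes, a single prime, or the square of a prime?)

47 splits in O_K

397 mod 4 = 1, hence disc K = 397 and O_K = ℤ[(1+√397)/2].
disc(K) = 397 is not divisible by 47; 47 is unramified.
Euler's criterion: 397^23 mod 47 = 1. Thus (397|47) = 1.
Legendre symbol 1 ⇒ 47 is split.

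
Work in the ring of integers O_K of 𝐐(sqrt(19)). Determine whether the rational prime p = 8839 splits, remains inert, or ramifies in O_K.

remains prime (inert)

d = 19 ≡ 3 (mod 4), so O_K = ℤ[√19] and disc(K) = 4d = 76.
disc(K) = 76 is not divisible by 8839; 8839 is unramified.
Compute (19/8839) via Euler: 19^((8839-1)/2) mod 8839 = 8838, so (19/8839) = -1.
(19/8839) = -1, so 8839 is inert.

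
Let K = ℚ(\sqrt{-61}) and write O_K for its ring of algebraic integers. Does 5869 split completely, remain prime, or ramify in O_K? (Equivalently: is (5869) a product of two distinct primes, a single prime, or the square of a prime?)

-61 mod 4 = 3, hence disc K = 4·(-61) = -244 and O_K = ℤ[√-61].
disc(K) = -244 is not divisible by 5869; 5869 is unramified.
Euler's criterion: (-61)^2934 mod 5869 = 1. Thus (-61|5869) = 1.
Legendre symbol 1 ⇒ 5869 is split.

p splits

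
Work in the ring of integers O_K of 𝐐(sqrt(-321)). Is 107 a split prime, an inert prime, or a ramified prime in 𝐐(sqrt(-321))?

Since -321 ≢ 1 mod 4, the ring of integers is ℤ[√-321] with discriminant 4·(-321) = -1284.
107 divides disc(K) = -1284, so 107 ramifies.

ramifies in O_K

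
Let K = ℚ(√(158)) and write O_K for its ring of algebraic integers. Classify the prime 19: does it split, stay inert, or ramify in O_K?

p splits

Since 158 ≢ 1 mod 4, the ring of integers is ℤ[√158] with discriminant 4·158 = 632.
Since gcd(19, 632) = 1 the prime 19 does not ramify.
Euler's criterion: 158^9 mod 19 = 1. Thus (158|19) = 1.
Legendre symbol 1 ⇒ 19 is split.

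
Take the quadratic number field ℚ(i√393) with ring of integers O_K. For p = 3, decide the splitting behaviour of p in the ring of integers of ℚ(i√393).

d = -393 ≡ 3 (mod 4), so O_K = ℤ[√-393] and disc(K) = 4d = -1572.
disc(K) = -1572 = 3·(-524), so p = 3 is ramified.

ramified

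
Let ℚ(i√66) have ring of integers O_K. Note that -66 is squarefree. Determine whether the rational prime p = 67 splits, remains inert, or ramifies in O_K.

split

Since -66 ≢ 1 mod 4, the ring of integers is ℤ[√-66] with discriminant 4·(-66) = -264.
Since gcd(67, -264) = 1 the prime 67 does not ramify.
Compute (-66/67) via Euler: 1^((67-1)/2) mod 67 = 1, so (-66/67) = 1.
(-66/67) = 1, so 67 splits.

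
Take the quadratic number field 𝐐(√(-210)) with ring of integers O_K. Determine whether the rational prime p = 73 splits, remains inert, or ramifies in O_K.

73 splits in O_K

Since -210 ≢ 1 mod 4, the ring of integers is ℤ[√-210] with discriminant 4·(-210) = -840.
73 ∤ -840, so 73 is unramified.
(-210/73) = 9^36 mod 73 = 1, giving Legendre symbol 1.
d is a quadratic residue mod p, hence 73 splits in O_K.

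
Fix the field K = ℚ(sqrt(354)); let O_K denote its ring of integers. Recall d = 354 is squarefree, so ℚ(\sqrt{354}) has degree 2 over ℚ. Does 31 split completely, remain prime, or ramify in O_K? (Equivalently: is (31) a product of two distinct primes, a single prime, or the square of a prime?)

p is inert

Since 354 ≢ 1 mod 4, the ring of integers is ℤ[√354] with discriminant 4·354 = 1416.
Since gcd(31, 1416) = 1 the prime 31 does not ramify.
Legendre symbol by Euler's criterion: (354/31) ≡ 354^15 ≡ 30 (mod 31), i.e. (354/31) = -1.
(354/31) = -1, so 31 is inert.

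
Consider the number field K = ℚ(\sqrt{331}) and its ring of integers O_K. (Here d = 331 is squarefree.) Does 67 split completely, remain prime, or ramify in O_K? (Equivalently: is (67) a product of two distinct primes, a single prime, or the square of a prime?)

d = 331 ≡ 3 (mod 4), so O_K = ℤ[√331] and disc(K) = 4d = 1324.
Since gcd(67, 1324) = 1 the prime 67 does not ramify.
(331/67) = 63^33 mod 67 = 66, giving Legendre symbol -1.
(331/67) = -1, so 67 is inert.

inert — (67) stays prime in O_K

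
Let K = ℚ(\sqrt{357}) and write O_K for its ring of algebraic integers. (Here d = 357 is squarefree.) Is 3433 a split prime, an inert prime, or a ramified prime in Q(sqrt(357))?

remains prime (inert)

357 mod 4 = 1, hence disc K = 357 and O_K = ℤ[(1+√357)/2].
disc(K) = 357 is not divisible by 3433; 3433 is unramified.
Euler's criterion: 357^1716 mod 3433 = 3432. Thus (357|3433) = -1.
(357/3433) = -1, so 3433 is inert.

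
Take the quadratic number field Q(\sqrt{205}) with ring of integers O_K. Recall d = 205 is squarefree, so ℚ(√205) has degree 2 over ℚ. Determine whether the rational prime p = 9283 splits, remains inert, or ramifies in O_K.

d = 205 ≡ 1 (mod 4), so O_K = ℤ[(1+√205)/2] and disc(K) = d = 205.
disc(K) = 205 is not divisible by 9283; 9283 is unramified.
Legendre symbol by Euler's criterion: (205/9283) ≡ 205^4641 ≡ 1 (mod 9283), i.e. (205/9283) = 1.
Legendre symbol 1 ⇒ 9283 is split.

splits completely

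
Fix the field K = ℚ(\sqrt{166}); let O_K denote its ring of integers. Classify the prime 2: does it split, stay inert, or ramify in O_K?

Since 166 ≢ 1 mod 4, the ring of integers is ℤ[√166] with discriminant 4·166 = 664.
2 divides disc(K) = 664, so 2 ramifies.

ramified — (2) = 𝔭²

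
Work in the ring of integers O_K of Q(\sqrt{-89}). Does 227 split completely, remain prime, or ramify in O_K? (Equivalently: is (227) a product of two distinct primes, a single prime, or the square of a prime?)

Since -89 ≢ 1 mod 4, the ring of integers is ℤ[√-89] with discriminant 4·(-89) = -356.
Since gcd(227, -356) = 1 the prime 227 does not ramify.
Compute (-89/227) via Euler: 138^((227-1)/2) mod 227 = 226, so (-89/227) = -1.
d is a non-residue mod p, hence 227 remains inert in O_K.

inert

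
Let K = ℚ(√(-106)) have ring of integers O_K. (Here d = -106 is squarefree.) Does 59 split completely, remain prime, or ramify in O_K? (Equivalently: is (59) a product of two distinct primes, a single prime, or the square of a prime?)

d = -106 ≡ 2 (mod 4), so O_K = ℤ[√-106] and disc(K) = 4d = -424.
Since gcd(59, -424) = 1 the prime 59 does not ramify.
Euler's criterion: (-106)^29 mod 59 = 1. Thus (-106|59) = 1.
Legendre symbol 1 ⇒ 59 is split.

59 splits in O_K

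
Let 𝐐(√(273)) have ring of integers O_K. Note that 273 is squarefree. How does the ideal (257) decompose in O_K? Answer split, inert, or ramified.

d = 273 ≡ 1 (mod 4), so O_K = ℤ[(1+√273)/2] and disc(K) = d = 273.
257 ∤ 273, so 257 is unramified.
Legendre symbol by Euler's criterion: (273/257) ≡ 273^128 ≡ 1 (mod 257), i.e. (273/257) = 1.
(273/257) = 1, so 257 splits.

split — (257) = 𝔭₁𝔭₂ with 𝔭₁ ≠ 𝔭₂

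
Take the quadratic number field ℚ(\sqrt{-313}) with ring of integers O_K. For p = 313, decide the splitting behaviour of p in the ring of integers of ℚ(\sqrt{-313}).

Since -313 ≢ 1 mod 4, the ring of integers is ℤ[√-313] with discriminant 4·(-313) = -1252.
313 divides disc(K) = -1252, so 313 ramifies.

313 is ramified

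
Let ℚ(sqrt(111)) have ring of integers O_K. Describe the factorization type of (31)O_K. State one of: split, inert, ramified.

111 mod 4 = 3, hence disc K = 4·111 = 444 and O_K = ℤ[√111].
disc(K) = 444 is not divisible by 31; 31 is unramified.
Legendre symbol by Euler's criterion: (111/31) ≡ 111^15 ≡ 1 (mod 31), i.e. (111/31) = 1.
(111/31) = 1, so 31 splits.

split — (31) = 𝔭₁𝔭₂ with 𝔭₁ ≠ 𝔭₂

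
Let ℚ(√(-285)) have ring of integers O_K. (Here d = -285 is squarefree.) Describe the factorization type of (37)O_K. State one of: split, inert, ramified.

-285 mod 4 = 3, hence disc K = 4·(-285) = -1140 and O_K = ℤ[√-285].
disc(K) = -1140 is not divisible by 37; 37 is unramified.
Compute (-285/37) via Euler: 11^((37-1)/2) mod 37 = 1, so (-285/37) = 1.
Legendre symbol 1 ⇒ 37 is split.

37 splits in O_K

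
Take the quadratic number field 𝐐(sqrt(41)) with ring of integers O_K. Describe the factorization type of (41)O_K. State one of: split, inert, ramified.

Since 41 ≡ 1 mod 4, the ring of integers is ℤ[(1+√41)/2] with discriminant 41.
disc(K) = 41 = 41·1, so p = 41 is ramified.

41 is ramified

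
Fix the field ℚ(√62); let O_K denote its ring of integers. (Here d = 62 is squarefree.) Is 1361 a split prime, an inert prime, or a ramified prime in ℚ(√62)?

d = 62 ≡ 2 (mod 4), so O_K = ℤ[√62] and disc(K) = 4d = 248.
Since gcd(1361, 248) = 1 the prime 1361 does not ramify.
Compute (62/1361) via Euler: 62^((1361-1)/2) mod 1361 = 1, so (62/1361) = 1.
d is a quadratic residue mod p, hence 1361 splits in O_K.

split — (1361) = 𝔭₁𝔭₂ with 𝔭₁ ≠ 𝔭₂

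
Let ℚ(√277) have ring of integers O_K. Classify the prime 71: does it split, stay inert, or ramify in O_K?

d = 277 ≡ 1 (mod 4), so O_K = ℤ[(1+√277)/2] and disc(K) = d = 277.
71 ∤ 277, so 71 is unramified.
(277/71) = 64^35 mod 71 = 1, giving Legendre symbol 1.
(277/71) = 1, so 71 splits.

splits completely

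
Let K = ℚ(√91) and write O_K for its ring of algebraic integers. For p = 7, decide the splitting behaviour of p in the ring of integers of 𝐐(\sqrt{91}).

7 is ramified

91 mod 4 = 3, hence disc K = 4·91 = 364 and O_K = ℤ[√91].
disc(K) = 364 = 7·52, so p = 7 is ramified.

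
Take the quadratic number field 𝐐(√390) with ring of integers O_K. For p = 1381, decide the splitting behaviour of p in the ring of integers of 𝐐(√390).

Since 390 ≢ 1 mod 4, the ring of integers is ℤ[√390] with discriminant 4·390 = 1560.
1381 ∤ 1560, so 1381 is unramified.
(390/1381) = 390^690 mod 1381 = 1380, giving Legendre symbol -1.
Legendre symbol -1 ⇒ 1381 is inert.

1381 remains inert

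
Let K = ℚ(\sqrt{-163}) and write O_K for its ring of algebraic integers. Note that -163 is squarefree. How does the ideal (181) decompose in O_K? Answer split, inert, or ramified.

-163 mod 4 = 1, hence disc K = -163 and O_K = ℤ[(1+√-163)/2].
181 ∤ -163, so 181 is unramified.
(-163/181) = 18^90 mod 181 = 180, giving Legendre symbol -1.
Legendre symbol -1 ⇒ 181 is inert.

inert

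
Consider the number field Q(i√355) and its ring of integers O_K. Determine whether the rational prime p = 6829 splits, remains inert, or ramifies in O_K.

d = -355 ≡ 1 (mod 4), so O_K = ℤ[(1+√-355)/2] and disc(K) = d = -355.
6829 ∤ -355, so 6829 is unramified.
Euler's criterion: (-355)^3414 mod 6829 = 6828. Thus (-355|6829) = -1.
d is a non-residue mod p, hence 6829 remains inert in O_K.

6829 remains inert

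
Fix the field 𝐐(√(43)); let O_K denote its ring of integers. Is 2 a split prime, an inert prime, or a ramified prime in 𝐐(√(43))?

p ramifies

d = 43 ≡ 3 (mod 4), so O_K = ℤ[√43] and disc(K) = 4d = 172.
2 divides disc(K) = 172, so 2 ramifies.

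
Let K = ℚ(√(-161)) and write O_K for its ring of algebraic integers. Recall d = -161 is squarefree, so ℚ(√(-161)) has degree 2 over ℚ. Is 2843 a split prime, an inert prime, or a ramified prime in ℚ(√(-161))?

Since -161 ≢ 1 mod 4, the ring of integers is ℤ[√-161] with discriminant 4·(-161) = -644.
Since gcd(2843, -644) = 1 the prime 2843 does not ramify.
Euler's criterion: (-161)^1421 mod 2843 = 1. Thus (-161|2843) = 1.
Legendre symbol 1 ⇒ 2843 is split.

split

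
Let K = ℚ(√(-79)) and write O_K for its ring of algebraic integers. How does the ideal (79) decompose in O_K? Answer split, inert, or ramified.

Since -79 ≡ 1 mod 4, the ring of integers is ℤ[(1+√-79)/2] with discriminant -79.
disc(K) = -79 = 79·(-1), so p = 79 is ramified.

p ramifies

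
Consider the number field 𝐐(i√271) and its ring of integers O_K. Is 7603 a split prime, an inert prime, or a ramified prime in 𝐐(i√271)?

d = -271 ≡ 1 (mod 4), so O_K = ℤ[(1+√-271)/2] and disc(K) = d = -271.
disc(K) = -271 is not divisible by 7603; 7603 is unramified.
Euler's criterion: (-271)^3801 mod 7603 = 7602. Thus (-271|7603) = -1.
(-271/7603) = -1, so 7603 is inert.

inert — (7603) stays prime in O_K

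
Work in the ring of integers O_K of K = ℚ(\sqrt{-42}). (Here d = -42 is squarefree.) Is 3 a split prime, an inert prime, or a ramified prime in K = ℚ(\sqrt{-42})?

Since -42 ≢ 1 mod 4, the ring of integers is ℤ[√-42] with discriminant 4·(-42) = -168.
Ramification test: 3 | -168. The prime 3 ramifies in K.

ramifies in O_K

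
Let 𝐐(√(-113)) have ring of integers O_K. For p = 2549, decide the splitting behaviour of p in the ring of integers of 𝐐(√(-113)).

split

Since -113 ≢ 1 mod 4, the ring of integers is ℤ[√-113] with discriminant 4·(-113) = -452.
2549 ∤ -452, so 2549 is unramified.
Compute (-113/2549) via Euler: 2436^((2549-1)/2) mod 2549 = 1, so (-113/2549) = 1.
d is a quadratic residue mod p, hence 2549 splits in O_K.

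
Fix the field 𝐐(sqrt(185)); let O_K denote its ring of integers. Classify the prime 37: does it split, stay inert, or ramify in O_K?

ramifies in O_K

185 mod 4 = 1, hence disc K = 185 and O_K = ℤ[(1+√185)/2].
Ramification test: 37 | 185. The prime 37 ramifies in K.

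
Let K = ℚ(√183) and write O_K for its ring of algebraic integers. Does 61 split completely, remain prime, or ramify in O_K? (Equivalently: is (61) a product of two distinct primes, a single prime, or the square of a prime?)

183 mod 4 = 3, hence disc K = 4·183 = 732 and O_K = ℤ[√183].
disc(K) = 732 = 61·12, so p = 61 is ramified.

ramified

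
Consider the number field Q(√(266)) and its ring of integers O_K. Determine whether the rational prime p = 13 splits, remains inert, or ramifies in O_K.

remains prime (inert)

d = 266 ≡ 2 (mod 4), so O_K = ℤ[√266] and disc(K) = 4d = 1064.
13 ∤ 1064, so 13 is unramified.
(266/13) = 6^6 mod 13 = 12, giving Legendre symbol -1.
Legendre symbol -1 ⇒ 13 is inert.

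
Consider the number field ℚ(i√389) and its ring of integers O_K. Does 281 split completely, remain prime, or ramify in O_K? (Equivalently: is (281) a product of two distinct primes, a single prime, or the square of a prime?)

remains prime (inert)

d = -389 ≡ 3 (mod 4), so O_K = ℤ[√-389] and disc(K) = 4d = -1556.
281 ∤ -1556, so 281 is unramified.
Legendre symbol by Euler's criterion: (-389/281) ≡ (-389)^140 ≡ 280 (mod 281), i.e. (-389/281) = -1.
Legendre symbol -1 ⇒ 281 is inert.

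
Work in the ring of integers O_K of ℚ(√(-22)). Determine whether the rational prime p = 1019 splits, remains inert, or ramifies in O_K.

Since -22 ≢ 1 mod 4, the ring of integers is ℤ[√-22] with discriminant 4·(-22) = -88.
Since gcd(1019, -88) = 1 the prime 1019 does not ramify.
Compute (-22/1019) via Euler: 997^((1019-1)/2) mod 1019 = 1, so (-22/1019) = 1.
(-22/1019) = 1, so 1019 splits.

1019 splits in O_K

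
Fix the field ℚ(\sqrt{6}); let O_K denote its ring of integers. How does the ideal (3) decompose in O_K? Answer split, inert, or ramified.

ramified

6 mod 4 = 2, hence disc K = 4·6 = 24 and O_K = ℤ[√6].
3 divides disc(K) = 24, so 3 ramifies.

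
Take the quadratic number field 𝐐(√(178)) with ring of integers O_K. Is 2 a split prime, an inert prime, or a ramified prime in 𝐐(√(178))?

p ramifies

178 mod 4 = 2, hence disc K = 4·178 = 712 and O_K = ℤ[√178].
2 divides disc(K) = 712, so 2 ramifies.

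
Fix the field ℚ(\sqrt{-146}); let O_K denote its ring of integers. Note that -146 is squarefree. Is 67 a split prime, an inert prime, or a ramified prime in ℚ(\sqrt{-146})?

Since -146 ≢ 1 mod 4, the ring of integers is ℤ[√-146] with discriminant 4·(-146) = -584.
disc(K) = -584 is not divisible by 67; 67 is unramified.
Legendre symbol by Euler's criterion: (-146/67) ≡ (-146)^33 ≡ 1 (mod 67), i.e. (-146/67) = 1.
Legendre symbol 1 ⇒ 67 is split.

p splits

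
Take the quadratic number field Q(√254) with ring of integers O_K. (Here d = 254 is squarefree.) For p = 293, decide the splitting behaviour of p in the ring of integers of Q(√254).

Since 254 ≢ 1 mod 4, the ring of integers is ℤ[√254] with discriminant 4·254 = 1016.
Since gcd(293, 1016) = 1 the prime 293 does not ramify.
Compute (254/293) via Euler: 254^((293-1)/2) mod 293 = 1, so (254/293) = 1.
d is a quadratic residue mod p, hence 293 splits in O_K.

293 splits in O_K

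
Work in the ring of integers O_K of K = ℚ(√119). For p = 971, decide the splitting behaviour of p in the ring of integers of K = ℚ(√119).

971 splits in O_K

d = 119 ≡ 3 (mod 4), so O_K = ℤ[√119] and disc(K) = 4d = 476.
disc(K) = 476 is not divisible by 971; 971 is unramified.
Euler's criterion: 119^485 mod 971 = 1. Thus (119|971) = 1.
Legendre symbol 1 ⇒ 971 is split.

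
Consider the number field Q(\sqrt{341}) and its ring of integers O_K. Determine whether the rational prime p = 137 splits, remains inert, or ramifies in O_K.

inert

Since 341 ≡ 1 mod 4, the ring of integers is ℤ[(1+√341)/2] with discriminant 341.
disc(K) = 341 is not divisible by 137; 137 is unramified.
Legendre symbol by Euler's criterion: (341/137) ≡ 341^68 ≡ 136 (mod 137), i.e. (341/137) = -1.
d is a non-residue mod p, hence 137 remains inert in O_K.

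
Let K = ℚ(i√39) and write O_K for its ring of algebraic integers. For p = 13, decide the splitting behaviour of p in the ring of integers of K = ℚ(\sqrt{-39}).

Since -39 ≡ 1 mod 4, the ring of integers is ℤ[(1+√-39)/2] with discriminant -39.
13 divides disc(K) = -39, so 13 ramifies.

13 is ramified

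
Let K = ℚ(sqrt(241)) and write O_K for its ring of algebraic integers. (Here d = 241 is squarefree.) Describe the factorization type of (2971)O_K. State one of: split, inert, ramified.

p splits

Since 241 ≡ 1 mod 4, the ring of integers is ℤ[(1+√241)/2] with discriminant 241.
Since gcd(2971, 241) = 1 the prime 2971 does not ramify.
Euler's criterion: 241^1485 mod 2971 = 1. Thus (241|2971) = 1.
d is a quadratic residue mod p, hence 2971 splits in O_K.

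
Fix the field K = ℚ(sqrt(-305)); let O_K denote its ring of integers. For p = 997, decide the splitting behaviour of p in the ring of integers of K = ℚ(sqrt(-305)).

-305 mod 4 = 3, hence disc K = 4·(-305) = -1220 and O_K = ℤ[√-305].
Since gcd(997, -1220) = 1 the prime 997 does not ramify.
Legendre symbol by Euler's criterion: (-305/997) ≡ (-305)^498 ≡ 1 (mod 997), i.e. (-305/997) = 1.
Legendre symbol 1 ⇒ 997 is split.

split — (997) = 𝔭₁𝔭₂ with 𝔭₁ ≠ 𝔭₂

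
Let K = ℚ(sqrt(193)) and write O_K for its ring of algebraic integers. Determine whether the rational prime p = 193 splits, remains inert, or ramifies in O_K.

d = 193 ≡ 1 (mod 4), so O_K = ℤ[(1+√193)/2] and disc(K) = d = 193.
disc(K) = 193 = 193·1, so p = 193 is ramified.

ramifies in O_K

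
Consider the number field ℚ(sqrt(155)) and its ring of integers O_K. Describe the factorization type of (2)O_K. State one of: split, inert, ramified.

155 mod 4 = 3, hence disc K = 4·155 = 620 and O_K = ℤ[√155].
Ramification test: 2 | 620. The prime 2 ramifies in K.

2 is ramified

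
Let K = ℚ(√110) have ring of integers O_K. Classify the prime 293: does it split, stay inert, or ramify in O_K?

d = 110 ≡ 2 (mod 4), so O_K = ℤ[√110] and disc(K) = 4d = 440.
disc(K) = 440 is not divisible by 293; 293 is unramified.
Euler's criterion: 110^146 mod 293 = 292. Thus (110|293) = -1.
Legendre symbol -1 ⇒ 293 is inert.

293 remains inert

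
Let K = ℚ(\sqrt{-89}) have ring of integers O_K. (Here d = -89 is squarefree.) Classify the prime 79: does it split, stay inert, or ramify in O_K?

d = -89 ≡ 3 (mod 4), so O_K = ℤ[√-89] and disc(K) = 4d = -356.
Since gcd(79, -356) = 1 the prime 79 does not ramify.
Legendre symbol by Euler's criterion: (-89/79) ≡ (-89)^39 ≡ 78 (mod 79), i.e. (-89/79) = -1.
Legendre symbol -1 ⇒ 79 is inert.

79 remains inert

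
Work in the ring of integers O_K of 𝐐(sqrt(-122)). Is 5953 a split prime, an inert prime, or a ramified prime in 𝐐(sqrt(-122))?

split — (5953) = 𝔭₁𝔭₂ with 𝔭₁ ≠ 𝔭₂

-122 mod 4 = 2, hence disc K = 4·(-122) = -488 and O_K = ℤ[√-122].
disc(K) = -488 is not divisible by 5953; 5953 is unramified.
Legendre symbol by Euler's criterion: (-122/5953) ≡ (-122)^2976 ≡ 1 (mod 5953), i.e. (-122/5953) = 1.
Legendre symbol 1 ⇒ 5953 is split.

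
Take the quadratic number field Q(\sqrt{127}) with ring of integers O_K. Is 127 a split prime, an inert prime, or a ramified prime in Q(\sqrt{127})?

p ramifies

d = 127 ≡ 3 (mod 4), so O_K = ℤ[√127] and disc(K) = 4d = 508.
Ramification test: 127 | 508. The prime 127 ramifies in K.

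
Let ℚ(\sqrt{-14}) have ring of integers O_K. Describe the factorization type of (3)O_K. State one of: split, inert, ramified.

split — (3) = 𝔭₁𝔭₂ with 𝔭₁ ≠ 𝔭₂

-14 mod 4 = 2, hence disc K = 4·(-14) = -56 and O_K = ℤ[√-14].
Since gcd(3, -56) = 1 the prime 3 does not ramify.
Euler's criterion: (-14)^1 mod 3 = 1. Thus (-14|3) = 1.
Legendre symbol 1 ⇒ 3 is split.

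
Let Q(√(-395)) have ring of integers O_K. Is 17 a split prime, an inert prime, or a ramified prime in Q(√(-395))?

Since -395 ≡ 1 mod 4, the ring of integers is ℤ[(1+√-395)/2] with discriminant -395.
Since gcd(17, -395) = 1 the prime 17 does not ramify.
Legendre symbol by Euler's criterion: (-395/17) ≡ (-395)^8 ≡ 1 (mod 17), i.e. (-395/17) = 1.
Legendre symbol 1 ⇒ 17 is split.

17 splits in O_K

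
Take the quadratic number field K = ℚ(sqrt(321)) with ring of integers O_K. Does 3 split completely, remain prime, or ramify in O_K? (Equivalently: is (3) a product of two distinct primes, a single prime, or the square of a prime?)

p ramifies

d = 321 ≡ 1 (mod 4), so O_K = ℤ[(1+√321)/2] and disc(K) = d = 321.
Ramification test: 3 | 321. The prime 3 ramifies in K.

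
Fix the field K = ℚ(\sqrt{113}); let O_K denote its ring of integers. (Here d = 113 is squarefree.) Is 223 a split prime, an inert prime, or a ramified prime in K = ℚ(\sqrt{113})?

d = 113 ≡ 1 (mod 4), so O_K = ℤ[(1+√113)/2] and disc(K) = d = 113.
223 ∤ 113, so 223 is unramified.
(113/223) = 113^111 mod 223 = 222, giving Legendre symbol -1.
d is a non-residue mod p, hence 223 remains inert in O_K.

remains prime (inert)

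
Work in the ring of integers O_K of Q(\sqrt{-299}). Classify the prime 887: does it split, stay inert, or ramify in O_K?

887 splits in O_K

-299 mod 4 = 1, hence disc K = -299 and O_K = ℤ[(1+√-299)/2].
Since gcd(887, -299) = 1 the prime 887 does not ramify.
Euler's criterion: (-299)^443 mod 887 = 1. Thus (-299|887) = 1.
(-299/887) = 1, so 887 splits.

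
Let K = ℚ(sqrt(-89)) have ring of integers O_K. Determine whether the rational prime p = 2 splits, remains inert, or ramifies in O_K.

-89 mod 4 = 3, hence disc K = 4·(-89) = -356 and O_K = ℤ[√-89].
disc(K) = -356 = 2·(-178), so p = 2 is ramified.

p ramifies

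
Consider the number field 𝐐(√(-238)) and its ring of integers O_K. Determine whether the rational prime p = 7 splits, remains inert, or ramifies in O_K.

p ramifies

Since -238 ≢ 1 mod 4, the ring of integers is ℤ[√-238] with discriminant 4·(-238) = -952.
7 divides disc(K) = -952, so 7 ramifies.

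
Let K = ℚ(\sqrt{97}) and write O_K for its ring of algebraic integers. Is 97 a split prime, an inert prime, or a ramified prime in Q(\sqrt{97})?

Since 97 ≡ 1 mod 4, the ring of integers is ℤ[(1+√97)/2] with discriminant 97.
97 divides disc(K) = 97, so 97 ramifies.

ramified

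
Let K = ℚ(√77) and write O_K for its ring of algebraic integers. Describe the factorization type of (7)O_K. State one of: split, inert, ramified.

d = 77 ≡ 1 (mod 4), so O_K = ℤ[(1+√77)/2] and disc(K) = d = 77.
disc(K) = 77 = 7·11, so p = 7 is ramified.

ramified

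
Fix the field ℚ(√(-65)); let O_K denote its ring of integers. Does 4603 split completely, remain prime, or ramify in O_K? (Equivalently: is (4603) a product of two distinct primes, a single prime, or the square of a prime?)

p splits

Since -65 ≢ 1 mod 4, the ring of integers is ℤ[√-65] with discriminant 4·(-65) = -260.
4603 ∤ -260, so 4603 is unramified.
Euler's criterion: (-65)^2301 mod 4603 = 1. Thus (-65|4603) = 1.
Legendre symbol 1 ⇒ 4603 is split.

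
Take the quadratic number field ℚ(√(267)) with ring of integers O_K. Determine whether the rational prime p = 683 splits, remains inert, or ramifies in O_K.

inert

Since 267 ≢ 1 mod 4, the ring of integers is ℤ[√267] with discriminant 4·267 = 1068.
683 ∤ 1068, so 683 is unramified.
(267/683) = 267^341 mod 683 = 682, giving Legendre symbol -1.
Legendre symbol -1 ⇒ 683 is inert.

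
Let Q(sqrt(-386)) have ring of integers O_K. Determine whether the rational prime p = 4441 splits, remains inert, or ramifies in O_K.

-386 mod 4 = 2, hence disc K = 4·(-386) = -1544 and O_K = ℤ[√-386].
4441 ∤ -1544, so 4441 is unramified.
(-386/4441) = 4055^2220 mod 4441 = 1, giving Legendre symbol 1.
Legendre symbol 1 ⇒ 4441 is split.

split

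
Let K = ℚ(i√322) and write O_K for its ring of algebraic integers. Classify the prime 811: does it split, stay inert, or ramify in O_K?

-322 mod 4 = 2, hence disc K = 4·(-322) = -1288 and O_K = ℤ[√-322].
Since gcd(811, -1288) = 1 the prime 811 does not ramify.
Compute (-322/811) via Euler: 489^((811-1)/2) mod 811 = 810, so (-322/811) = -1.
d is a non-residue mod p, hence 811 remains inert in O_K.

811 remains inert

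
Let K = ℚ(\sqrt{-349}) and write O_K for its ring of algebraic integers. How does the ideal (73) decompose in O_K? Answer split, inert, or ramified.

split

d = -349 ≡ 3 (mod 4), so O_K = ℤ[√-349] and disc(K) = 4d = -1396.
Since gcd(73, -1396) = 1 the prime 73 does not ramify.
Compute (-349/73) via Euler: 16^((73-1)/2) mod 73 = 1, so (-349/73) = 1.
Legendre symbol 1 ⇒ 73 is split.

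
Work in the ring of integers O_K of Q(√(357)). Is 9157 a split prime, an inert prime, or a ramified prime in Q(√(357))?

9157 remains inert

d = 357 ≡ 1 (mod 4), so O_K = ℤ[(1+√357)/2] and disc(K) = d = 357.
Since gcd(9157, 357) = 1 the prime 9157 does not ramify.
(357/9157) = 357^4578 mod 9157 = 9156, giving Legendre symbol -1.
d is a non-residue mod p, hence 9157 remains inert in O_K.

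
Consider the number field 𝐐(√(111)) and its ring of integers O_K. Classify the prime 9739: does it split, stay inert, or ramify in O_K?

Since 111 ≢ 1 mod 4, the ring of integers is ℤ[√111] with discriminant 4·111 = 444.
Since gcd(9739, 444) = 1 the prime 9739 does not ramify.
Legendre symbol by Euler's criterion: (111/9739) ≡ 111^4869 ≡ 1 (mod 9739), i.e. (111/9739) = 1.
d is a quadratic residue mod p, hence 9739 splits in O_K.

split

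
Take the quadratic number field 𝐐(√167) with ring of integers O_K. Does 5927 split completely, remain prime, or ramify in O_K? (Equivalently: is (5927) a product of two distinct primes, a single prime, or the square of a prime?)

5927 splits in O_K

167 mod 4 = 3, hence disc K = 4·167 = 668 and O_K = ℤ[√167].
5927 ∤ 668, so 5927 is unramified.
Compute (167/5927) via Euler: 167^((5927-1)/2) mod 5927 = 1, so (167/5927) = 1.
Legendre symbol 1 ⇒ 5927 is split.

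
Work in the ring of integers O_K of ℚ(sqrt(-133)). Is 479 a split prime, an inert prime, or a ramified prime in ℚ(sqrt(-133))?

d = -133 ≡ 3 (mod 4), so O_K = ℤ[√-133] and disc(K) = 4d = -532.
disc(K) = -532 is not divisible by 479; 479 is unramified.
Compute (-133/479) via Euler: 346^((479-1)/2) mod 479 = 1, so (-133/479) = 1.
(-133/479) = 1, so 479 splits.

split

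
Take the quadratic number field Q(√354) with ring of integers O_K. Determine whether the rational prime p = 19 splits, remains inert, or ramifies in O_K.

19 remains inert

354 mod 4 = 2, hence disc K = 4·354 = 1416 and O_K = ℤ[√354].
19 ∤ 1416, so 19 is unramified.
Legendre symbol by Euler's criterion: (354/19) ≡ 354^9 ≡ 18 (mod 19), i.e. (354/19) = -1.
Legendre symbol -1 ⇒ 19 is inert.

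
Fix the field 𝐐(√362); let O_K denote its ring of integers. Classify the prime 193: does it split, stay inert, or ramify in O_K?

d = 362 ≡ 2 (mod 4), so O_K = ℤ[√362] and disc(K) = 4d = 1448.
193 ∤ 1448, so 193 is unramified.
Compute (362/193) via Euler: 169^((193-1)/2) mod 193 = 1, so (362/193) = 1.
(362/193) = 1, so 193 splits.

193 splits in O_K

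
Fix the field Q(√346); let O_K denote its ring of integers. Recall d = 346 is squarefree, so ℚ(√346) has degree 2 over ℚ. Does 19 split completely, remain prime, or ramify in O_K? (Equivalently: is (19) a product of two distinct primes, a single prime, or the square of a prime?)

Since 346 ≢ 1 mod 4, the ring of integers is ℤ[√346] with discriminant 4·346 = 1384.
19 ∤ 1384, so 19 is unramified.
Euler's criterion: 346^9 mod 19 = 1. Thus (346|19) = 1.
d is a quadratic residue mod p, hence 19 splits in O_K.

19 splits in O_K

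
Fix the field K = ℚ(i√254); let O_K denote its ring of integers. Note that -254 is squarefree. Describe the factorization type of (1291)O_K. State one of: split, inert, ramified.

inert

Since -254 ≢ 1 mod 4, the ring of integers is ℤ[√-254] with discriminant 4·(-254) = -1016.
disc(K) = -1016 is not divisible by 1291; 1291 is unramified.
Compute (-254/1291) via Euler: 1037^((1291-1)/2) mod 1291 = 1290, so (-254/1291) = -1.
d is a non-residue mod p, hence 1291 remains inert in O_K.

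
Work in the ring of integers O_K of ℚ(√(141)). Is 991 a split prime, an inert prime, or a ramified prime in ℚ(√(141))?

d = 141 ≡ 1 (mod 4), so O_K = ℤ[(1+√141)/2] and disc(K) = d = 141.
Since gcd(991, 141) = 1 the prime 991 does not ramify.
Legendre symbol by Euler's criterion: (141/991) ≡ 141^495 ≡ 1 (mod 991), i.e. (141/991) = 1.
(141/991) = 1, so 991 splits.

split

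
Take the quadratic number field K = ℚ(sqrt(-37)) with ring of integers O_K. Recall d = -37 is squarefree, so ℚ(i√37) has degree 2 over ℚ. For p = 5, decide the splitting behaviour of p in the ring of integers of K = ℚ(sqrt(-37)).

-37 mod 4 = 3, hence disc K = 4·(-37) = -148 and O_K = ℤ[√-37].
Since gcd(5, -148) = 1 the prime 5 does not ramify.
Compute (-37/5) via Euler: 3^((5-1)/2) mod 5 = 4, so (-37/5) = -1.
d is a non-residue mod p, hence 5 remains inert in O_K.

p is inert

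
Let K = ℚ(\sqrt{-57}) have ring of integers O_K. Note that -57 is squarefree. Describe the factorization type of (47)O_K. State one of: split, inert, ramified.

split

-57 mod 4 = 3, hence disc K = 4·(-57) = -228 and O_K = ℤ[√-57].
47 ∤ -228, so 47 is unramified.
(-57/47) = 37^23 mod 47 = 1, giving Legendre symbol 1.
Legendre symbol 1 ⇒ 47 is split.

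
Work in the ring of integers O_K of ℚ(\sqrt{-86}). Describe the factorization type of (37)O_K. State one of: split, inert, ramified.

Since -86 ≢ 1 mod 4, the ring of integers is ℤ[√-86] with discriminant 4·(-86) = -344.
disc(K) = -344 is not divisible by 37; 37 is unramified.
Compute (-86/37) via Euler: 25^((37-1)/2) mod 37 = 1, so (-86/37) = 1.
Legendre symbol 1 ⇒ 37 is split.

p splits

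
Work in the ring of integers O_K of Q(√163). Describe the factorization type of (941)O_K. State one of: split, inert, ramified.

splits completely

d = 163 ≡ 3 (mod 4), so O_K = ℤ[√163] and disc(K) = 4d = 652.
941 ∤ 652, so 941 is unramified.
Legendre symbol by Euler's criterion: (163/941) ≡ 163^470 ≡ 1 (mod 941), i.e. (163/941) = 1.
(163/941) = 1, so 941 splits.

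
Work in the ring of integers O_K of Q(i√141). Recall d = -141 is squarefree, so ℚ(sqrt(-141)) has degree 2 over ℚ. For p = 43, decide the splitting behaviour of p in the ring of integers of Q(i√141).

43 splits in O_K

-141 mod 4 = 3, hence disc K = 4·(-141) = -564 and O_K = ℤ[√-141].
disc(K) = -564 is not divisible by 43; 43 is unramified.
Legendre symbol by Euler's criterion: (-141/43) ≡ (-141)^21 ≡ 1 (mod 43), i.e. (-141/43) = 1.
d is a quadratic residue mod p, hence 43 splits in O_K.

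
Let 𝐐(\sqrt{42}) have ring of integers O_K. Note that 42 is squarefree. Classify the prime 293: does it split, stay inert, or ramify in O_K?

42 mod 4 = 2, hence disc K = 4·42 = 168 and O_K = ℤ[√42].
disc(K) = 168 is not divisible by 293; 293 is unramified.
Compute (42/293) via Euler: 42^((293-1)/2) mod 293 = 292, so (42/293) = -1.
(42/293) = -1, so 293 is inert.

remains prime (inert)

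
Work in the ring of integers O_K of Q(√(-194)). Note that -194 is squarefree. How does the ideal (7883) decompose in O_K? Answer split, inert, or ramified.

inert

Since -194 ≢ 1 mod 4, the ring of integers is ℤ[√-194] with discriminant 4·(-194) = -776.
7883 ∤ -776, so 7883 is unramified.
Euler's criterion: (-194)^3941 mod 7883 = 7882. Thus (-194|7883) = -1.
d is a non-residue mod p, hence 7883 remains inert in O_K.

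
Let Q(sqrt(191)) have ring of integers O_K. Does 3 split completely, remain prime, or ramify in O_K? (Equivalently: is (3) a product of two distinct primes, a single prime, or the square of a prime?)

191 mod 4 = 3, hence disc K = 4·191 = 764 and O_K = ℤ[√191].
Since gcd(3, 764) = 1 the prime 3 does not ramify.
Compute (191/3) via Euler: 2^((3-1)/2) mod 3 = 2, so (191/3) = -1.
d is a non-residue mod p, hence 3 remains inert in O_K.

p is inert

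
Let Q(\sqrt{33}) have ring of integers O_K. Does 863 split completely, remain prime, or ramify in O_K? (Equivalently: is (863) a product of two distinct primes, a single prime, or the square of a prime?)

863 remains inert

33 mod 4 = 1, hence disc K = 33 and O_K = ℤ[(1+√33)/2].
863 ∤ 33, so 863 is unramified.
Euler's criterion: 33^431 mod 863 = 862. Thus (33|863) = -1.
d is a non-residue mod p, hence 863 remains inert in O_K.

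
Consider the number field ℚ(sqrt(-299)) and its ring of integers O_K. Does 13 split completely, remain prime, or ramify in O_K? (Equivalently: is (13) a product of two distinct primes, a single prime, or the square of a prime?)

p ramifies

-299 mod 4 = 1, hence disc K = -299 and O_K = ℤ[(1+√-299)/2].
13 divides disc(K) = -299, so 13 ramifies.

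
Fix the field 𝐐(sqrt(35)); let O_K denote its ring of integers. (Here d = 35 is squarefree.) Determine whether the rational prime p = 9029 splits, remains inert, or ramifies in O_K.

d = 35 ≡ 3 (mod 4), so O_K = ℤ[√35] and disc(K) = 4d = 140.
Since gcd(9029, 140) = 1 the prime 9029 does not ramify.
Euler's criterion: 35^4514 mod 9029 = 9028. Thus (35|9029) = -1.
(35/9029) = -1, so 9029 is inert.

9029 remains inert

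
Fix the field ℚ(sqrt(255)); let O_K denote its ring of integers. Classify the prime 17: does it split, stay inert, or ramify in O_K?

ramifies in O_K

d = 255 ≡ 3 (mod 4), so O_K = ℤ[√255] and disc(K) = 4d = 1020.
Ramification test: 17 | 1020. The prime 17 ramifies in K.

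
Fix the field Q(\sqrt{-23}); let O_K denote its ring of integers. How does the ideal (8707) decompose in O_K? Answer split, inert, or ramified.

-23 mod 4 = 1, hence disc K = -23 and O_K = ℤ[(1+√-23)/2].
disc(K) = -23 is not divisible by 8707; 8707 is unramified.
Euler's criterion: (-23)^4353 mod 8707 = 1. Thus (-23|8707) = 1.
Legendre symbol 1 ⇒ 8707 is split.

p splits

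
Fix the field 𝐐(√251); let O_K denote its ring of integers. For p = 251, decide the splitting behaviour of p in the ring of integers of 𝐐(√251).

ramified

d = 251 ≡ 3 (mod 4), so O_K = ℤ[√251] and disc(K) = 4d = 1004.
Ramification test: 251 | 1004. The prime 251 ramifies in K.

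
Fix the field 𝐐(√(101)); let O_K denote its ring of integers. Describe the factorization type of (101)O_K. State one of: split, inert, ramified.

ramified

Since 101 ≡ 1 mod 4, the ring of integers is ℤ[(1+√101)/2] with discriminant 101.
disc(K) = 101 = 101·1, so p = 101 is ramified.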